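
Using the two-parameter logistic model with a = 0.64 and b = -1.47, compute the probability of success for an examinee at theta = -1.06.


a*(theta - b) = 0.64 * (-1.06 - -1.47) = 0.2624
exp(-0.2624) = 0.7692
P = 1 / (1 + 0.7692)
P = 0.5652

0.5652


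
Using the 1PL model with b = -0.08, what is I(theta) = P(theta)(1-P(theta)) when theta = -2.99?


P = 1/(1+exp(-(-2.99--0.08))) = 0.0517
I = P*(1-P) = 0.0517 * 0.9483
I = 0.049

0.049


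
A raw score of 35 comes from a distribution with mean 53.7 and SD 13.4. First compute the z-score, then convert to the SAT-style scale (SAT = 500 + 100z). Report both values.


z = (X - mean) / SD = (35 - 53.7) / 13.4
z = -18.7 / 13.4
z = -1.3955
SAT-scale = SAT = 500 + 100z
Carry z at full precision (z = -18.7 / 13.4) into the conversion:
SAT-scale = 500 + 100 * (-18.7 / 13.4) = 500 + -1870 / 13.4
SAT-scale = 500 + -139.5522
SAT-scale = 360.4478

360.4478


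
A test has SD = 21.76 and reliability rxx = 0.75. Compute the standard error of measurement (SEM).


SEM = SD * sqrt(1 - rxx)
SEM = 21.76 * sqrt(1 - 0.75)
SEM = 21.76 * sqrt(0.25) = 21.76 * 0.5
SEM = 10.88

10.88


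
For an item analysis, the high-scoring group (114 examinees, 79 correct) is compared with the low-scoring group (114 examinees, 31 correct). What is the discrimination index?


p_upper = 79/114 = 0.693
p_lower = 31/114 = 0.2719
D = 0.693 - 0.2719 = 0.4211

0.4211


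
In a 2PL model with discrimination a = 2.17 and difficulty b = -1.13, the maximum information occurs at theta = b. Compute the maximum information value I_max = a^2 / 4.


For 2PL, max info at theta = b = -1.13
I_max = a^2 / 4 = 2.17^2 / 4
= 4.7089 / 4
I_max = 1.1772

1.1772


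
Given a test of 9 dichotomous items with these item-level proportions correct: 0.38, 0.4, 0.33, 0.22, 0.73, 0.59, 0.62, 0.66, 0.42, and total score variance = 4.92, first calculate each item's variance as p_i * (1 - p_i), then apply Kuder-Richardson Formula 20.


For each item, compute p_i * q_i:
  Item 1: 0.38 * 0.62 = 0.2356
  Item 2: 0.4 * 0.6 = 0.24
  Item 3: 0.33 * 0.67 = 0.2211
  Item 4: 0.22 * 0.78 = 0.1716
  Item 5: 0.73 * 0.27 = 0.1971
  Item 6: 0.59 * 0.41 = 0.2419
  Item 7: 0.62 * 0.38 = 0.2356
  Item 8: 0.66 * 0.34 = 0.2244
  Item 9: 0.42 * 0.58 = 0.2436
Sum(p_i * q_i) = 0.2356 + 0.24 + 0.2211 + 0.1716 + 0.1971 + 0.2419 + 0.2356 + 0.2244 + 0.2436 = 2.0109
KR-20 = (k/(k-1)) * (1 - Sum(p_i*q_i) / Var_total)
= (9/8) * (1 - 2.0109/4.92)
= 1.125 * 0.5913
KR-20 = 0.6652

0.6652


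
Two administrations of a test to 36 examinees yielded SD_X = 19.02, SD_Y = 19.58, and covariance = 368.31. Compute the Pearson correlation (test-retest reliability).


r = cov(X,Y) / (SD_X * SD_Y)
r = 368.31 / (19.02 * 19.58)
r = 368.31 / 372.4116
r = 0.989

0.989


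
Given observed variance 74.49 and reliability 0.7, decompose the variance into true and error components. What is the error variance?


var_true = rxx * var_obs = 0.7 * 74.49 = 52.143
var_error = var_obs - var_true
var_error = 74.49 - 52.143
var_error = 22.347

22.347


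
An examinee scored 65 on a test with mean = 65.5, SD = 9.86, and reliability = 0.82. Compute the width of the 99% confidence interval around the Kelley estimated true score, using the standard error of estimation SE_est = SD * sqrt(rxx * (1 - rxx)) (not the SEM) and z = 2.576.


True score estimate = 0.82*65 + 0.18*65.5 = 65.09
SE_est = SD * sqrt(rxx * (1 - rxx)) = 9.86 * sqrt(0.82 * 0.18) = 9.86 * sqrt(0.1476) = 3.788088
CI = T_est +/- z * SE_est, so width = 2 * z * SE_est = 2 * 2.576 * 3.788088
Width = 19.5162

19.5162


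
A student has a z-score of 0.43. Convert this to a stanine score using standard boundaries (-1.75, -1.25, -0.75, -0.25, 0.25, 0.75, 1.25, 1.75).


Stanine boundaries: [-1.75, -1.25, -0.75, -0.25, 0.25, 0.75, 1.25, 1.75]
z = 0.43
Check each boundary:
  z >= -1.75 -> could be stanine 2
  z >= -1.25 -> could be stanine 3
  z >= -0.75 -> could be stanine 4
  z >= -0.25 -> could be stanine 5
  z >= 0.25 -> could be stanine 6
  z < 0.75
  z < 1.25
  z < 1.75
Highest qualifying boundary gives stanine = 6

6


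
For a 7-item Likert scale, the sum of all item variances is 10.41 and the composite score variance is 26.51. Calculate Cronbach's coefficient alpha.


alpha = (k/(k-1)) * (1 - sum(si^2)/s_total^2)
= (7/6) * (1 - 10.41/26.51)
alpha = 0.7085

0.7085


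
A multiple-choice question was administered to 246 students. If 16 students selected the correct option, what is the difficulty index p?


Item difficulty p = number correct / total examinees
p = 16 / 246
p = 0.065

0.065


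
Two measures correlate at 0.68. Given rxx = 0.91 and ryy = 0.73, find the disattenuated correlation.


r_corrected = rxy / sqrt(rxx * ryy)
= 0.68 / sqrt(0.91 * 0.73)
= 0.68 / sqrt(0.6643)
= 0.68 / 0.815046
r_corrected = 0.8343

0.8343


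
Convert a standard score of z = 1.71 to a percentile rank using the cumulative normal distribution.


CDF(z) = 0.5 * (1 + erf(z/sqrt(2)))
erf(1.2092) = 0.9127
CDF = 0.9564
Percentile rank = 0.9564 * 100 = 95.64

95.64


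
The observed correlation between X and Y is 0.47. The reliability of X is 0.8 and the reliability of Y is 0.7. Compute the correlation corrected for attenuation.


r_corrected = rxy / sqrt(rxx * ryy)
= 0.47 / sqrt(0.8 * 0.7)
= 0.47 / sqrt(0.56)
= 0.47 / 0.748331
r_corrected = 0.6281

0.6281


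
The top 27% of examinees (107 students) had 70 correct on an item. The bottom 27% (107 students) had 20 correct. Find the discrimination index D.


p_upper = 70/107 = 0.6542
p_lower = 20/107 = 0.1869
D = 0.6542 - 0.1869 = 0.4673

0.4673


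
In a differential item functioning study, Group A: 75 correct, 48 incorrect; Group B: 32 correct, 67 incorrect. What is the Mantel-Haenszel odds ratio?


Odds_A = 75/48 = 1.5625
Odds_B = 32/67 = 0.4776
OR = Odds_A / Odds_B = 1.5625 / 0.4776
Exactly, OR = (75 * 67) / (48 * 32) = 5025 / 1536
OR = 3.2715

3.2715


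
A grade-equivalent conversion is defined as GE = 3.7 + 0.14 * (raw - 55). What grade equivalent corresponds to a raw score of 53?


raw - median = 53 - 55 = -2
slope * diff = 0.14 * -2 = -0.28
GE = 3.7 + -0.28
GE = 3.42

3.42


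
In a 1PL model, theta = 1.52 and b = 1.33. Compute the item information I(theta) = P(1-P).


P = 1/(1+exp(-(1.52-1.33))) = 0.5474
I = P*(1-P) = 0.5474 * 0.4526
I = 0.2478

0.2478


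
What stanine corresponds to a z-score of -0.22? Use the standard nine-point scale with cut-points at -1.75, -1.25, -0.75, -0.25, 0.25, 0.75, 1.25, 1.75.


Stanine boundaries: [-1.75, -1.25, -0.75, -0.25, 0.25, 0.75, 1.25, 1.75]
z = -0.22
Check each boundary:
  z >= -1.75 -> could be stanine 2
  z >= -1.25 -> could be stanine 3
  z >= -0.75 -> could be stanine 4
  z >= -0.25 -> could be stanine 5
  z < 0.25
  z < 0.75
  z < 1.25
  z < 1.75
Highest qualifying boundary gives stanine = 5

5


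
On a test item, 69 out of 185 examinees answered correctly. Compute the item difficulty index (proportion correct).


Item difficulty p = number correct / total examinees
p = 69 / 185
p = 0.373

0.373


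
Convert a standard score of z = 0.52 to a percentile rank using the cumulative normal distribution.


CDF(z) = 0.5 * (1 + erf(z/sqrt(2)))
erf(0.3677) = 0.3969
CDF = 0.6985
Percentile rank = 0.6985 * 100 = 69.85

69.85


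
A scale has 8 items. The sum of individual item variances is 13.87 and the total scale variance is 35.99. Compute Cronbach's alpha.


alpha = (k/(k-1)) * (1 - sum(si^2)/s_total^2)
= (8/7) * (1 - 13.87/35.99)
alpha = 0.7024

0.7024


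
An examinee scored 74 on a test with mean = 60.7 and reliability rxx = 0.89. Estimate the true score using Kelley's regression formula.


T_est = rxx * X + (1 - rxx) * mean
T_est = 0.89 * 74 + 0.11 * 60.7
T_est = 65.86 + 6.677
T_est = 72.537

72.537


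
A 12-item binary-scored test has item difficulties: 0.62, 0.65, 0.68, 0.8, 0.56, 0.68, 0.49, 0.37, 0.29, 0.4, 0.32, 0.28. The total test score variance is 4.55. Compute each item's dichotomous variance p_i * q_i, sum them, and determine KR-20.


For each item, compute p_i * q_i:
  Item 1: 0.62 * 0.38 = 0.2356
  Item 2: 0.65 * 0.35 = 0.2275
  Item 3: 0.68 * 0.32 = 0.2176
  Item 4: 0.8 * 0.2 = 0.16
  Item 5: 0.56 * 0.44 = 0.2464
  Item 6: 0.68 * 0.32 = 0.2176
  Item 7: 0.49 * 0.51 = 0.2499
  Item 8: 0.37 * 0.63 = 0.2331
  Item 9: 0.29 * 0.71 = 0.2059
  Item 10: 0.4 * 0.6 = 0.24
  Item 11: 0.32 * 0.68 = 0.2176
  Item 12: 0.28 * 0.72 = 0.2016
Sum(p_i * q_i) = 0.2356 + 0.2275 + 0.2176 + 0.16 + 0.2464 + 0.2176 + 0.2499 + 0.2331 + 0.2059 + 0.24 + 0.2176 + 0.2016 = 2.6528
KR-20 = (k/(k-1)) * (1 - Sum(p_i*q_i) / Var_total)
= (12/11) * (1 - 2.6528/4.55)
= 1.0909 * 0.417
KR-20 = 0.4549

0.4549


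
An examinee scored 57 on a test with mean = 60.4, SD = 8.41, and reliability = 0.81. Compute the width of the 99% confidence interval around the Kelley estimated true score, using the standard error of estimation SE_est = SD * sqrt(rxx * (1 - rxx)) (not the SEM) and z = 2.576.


True score estimate = 0.81*57 + 0.19*60.4 = 57.646
SE_est = SD * sqrt(rxx * (1 - rxx)) = 8.41 * sqrt(0.81 * 0.19) = 8.41 * sqrt(0.1539) = 3.299251
CI = T_est +/- z * SE_est, so width = 2 * z * SE_est = 2 * 2.576 * 3.299251
Width = 16.9977

16.9977


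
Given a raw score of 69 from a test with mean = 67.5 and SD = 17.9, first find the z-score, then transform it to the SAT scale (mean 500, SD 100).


z = (X - mean) / SD = (69 - 67.5) / 17.9
z = 1.5 / 17.9
z = 0.0838
SAT-scale = SAT = 500 + 100z
Carry z at full precision (z = 1.5 / 17.9) into the conversion:
SAT-scale = 500 + 100 * (1.5 / 17.9) = 500 + 150 / 17.9
SAT-scale = 500 + 8.3799
SAT-scale = 508.3799

508.3799


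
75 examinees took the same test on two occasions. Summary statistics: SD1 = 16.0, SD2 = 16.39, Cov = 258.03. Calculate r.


r = cov(X,Y) / (SD_X * SD_Y)
r = 258.03 / (16.0 * 16.39)
r = 258.03 / 262.24
r = 0.9839

0.9839


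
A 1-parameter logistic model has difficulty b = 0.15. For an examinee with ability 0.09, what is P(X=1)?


theta - b = 0.09 - 0.15 = -0.06
exp(-(theta - b)) = exp(0.06) = 1.0618
P = 1 / (1 + 1.0618)
P = 0.485

0.485


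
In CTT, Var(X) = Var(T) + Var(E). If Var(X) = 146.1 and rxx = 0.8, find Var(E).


var_true = rxx * var_obs = 0.8 * 146.1 = 116.88
var_error = var_obs - var_true
var_error = 146.1 - 116.88
var_error = 29.22

29.22


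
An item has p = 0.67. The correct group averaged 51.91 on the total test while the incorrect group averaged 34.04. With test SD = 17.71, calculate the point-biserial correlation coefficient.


q = 1 - p = 0.33
rpb = ((M1 - M0) / SD) * sqrt(p * q)
rpb = ((51.91 - 34.04) / 17.71) * sqrt(0.67 * 0.33)
rpb = 0.4745

0.4745


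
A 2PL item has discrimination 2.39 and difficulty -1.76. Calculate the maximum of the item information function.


For 2PL, max info at theta = b = -1.76
I_max = a^2 / 4 = 2.39^2 / 4
= 5.7121 / 4
I_max = 1.428

1.428


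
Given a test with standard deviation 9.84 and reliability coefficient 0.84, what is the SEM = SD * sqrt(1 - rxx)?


SEM = SD * sqrt(1 - rxx)
SEM = 9.84 * sqrt(1 - 0.84)
SEM = 9.84 * sqrt(0.16) = 9.84 * 0.4
SEM = 3.936

3.936


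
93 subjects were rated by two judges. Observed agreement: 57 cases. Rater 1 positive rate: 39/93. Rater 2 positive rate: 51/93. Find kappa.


P_o = 57/93 = 0.612903
P_e = (39*51 + 54*42) / 8649 = 0.492196
kappa = (P_o - P_e) / (1 - P_e)
kappa = (0.612903 - 0.492196) / (1 - 0.492196)
kappa = 0.2377

0.2377


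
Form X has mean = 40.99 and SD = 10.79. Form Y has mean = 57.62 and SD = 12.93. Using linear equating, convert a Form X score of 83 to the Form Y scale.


slope = SD_Y / SD_X = 12.93 / 10.79 ~ 1.1983
intercept = mean_Y - slope * mean_X = 57.62 - (12.93 / 10.79) * 40.99 ~ 8.5004
Y = slope * X + intercept. To avoid rounding drift from the rounded slope/intercept, evaluate the equivalent form Y = mean_Y + SD_Y * (X - mean_X) / SD_X at full precision:
Y = 57.62 + 12.93 * (83 - 40.99) / 10.79
Y = 57.62 + 12.93 * 42.01 / 10.79
Y = 57.62 + 543.1893 / 10.79
Y = 57.62 + 50.3419
Y = 107.9619

107.9619


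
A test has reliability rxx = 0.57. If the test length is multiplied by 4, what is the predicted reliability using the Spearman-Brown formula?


r_new = (n * rxx) / (1 + (n-1) * rxx)
r_new = (4 * 0.57) / (1 + 3 * 0.57)
r_new = 2.28 / 2.71
r_new = 0.8413

0.8413


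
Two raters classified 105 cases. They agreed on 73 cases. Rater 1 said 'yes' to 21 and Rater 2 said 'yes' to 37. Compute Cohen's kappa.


P_o = 73/105 = 0.695238
P_e = (21*37 + 84*68) / 11025 = 0.588571
kappa = (P_o - P_e) / (1 - P_e)
kappa = (0.695238 - 0.588571) / (1 - 0.588571)
kappa = 0.2593

0.2593


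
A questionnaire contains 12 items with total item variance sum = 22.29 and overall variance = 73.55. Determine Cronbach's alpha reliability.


alpha = (k/(k-1)) * (1 - sum(si^2)/s_total^2)
= (12/11) * (1 - 22.29/73.55)
alpha = 0.7603

0.7603


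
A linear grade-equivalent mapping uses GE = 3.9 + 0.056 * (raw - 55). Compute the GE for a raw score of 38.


raw - median = 38 - 55 = -17
slope * diff = 0.056 * -17 = -0.952
GE = 3.9 + -0.952
GE = 2.948

2.948


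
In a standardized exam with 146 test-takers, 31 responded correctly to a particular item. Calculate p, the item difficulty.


Item difficulty p = number correct / total examinees
p = 31 / 146
p = 0.2123

0.2123


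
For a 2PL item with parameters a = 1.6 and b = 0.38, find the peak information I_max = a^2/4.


For 2PL, max info at theta = b = 0.38
I_max = a^2 / 4 = 1.6^2 / 4
= 2.56 / 4
I_max = 0.64

0.64


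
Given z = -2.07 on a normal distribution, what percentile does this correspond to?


CDF(z) = 0.5 * (1 + erf(z/sqrt(2)))
erf(-1.4637) = -0.9615
CDF = 0.0192
Percentile rank = 0.0192 * 100 = 1.92

1.92


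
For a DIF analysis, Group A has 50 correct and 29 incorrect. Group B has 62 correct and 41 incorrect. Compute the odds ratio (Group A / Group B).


Odds_A = 50/29 = 1.7241
Odds_B = 62/41 = 1.5122
OR = Odds_A / Odds_B = 1.7241 / 1.5122
Exactly, OR = (50 * 41) / (29 * 62) = 2050 / 1798
OR = 1.1402

1.1402


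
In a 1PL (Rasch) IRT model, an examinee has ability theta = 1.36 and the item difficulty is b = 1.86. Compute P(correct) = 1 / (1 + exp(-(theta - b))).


theta - b = 1.36 - 1.86 = -0.5
exp(-(theta - b)) = exp(0.5) = 1.6487
P = 1 / (1 + 1.6487)
P = 0.3775

0.3775


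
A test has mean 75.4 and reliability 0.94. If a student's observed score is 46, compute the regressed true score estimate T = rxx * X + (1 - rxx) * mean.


T_est = rxx * X + (1 - rxx) * mean
T_est = 0.94 * 46 + 0.06 * 75.4
T_est = 43.24 + 4.524
T_est = 47.764

47.764


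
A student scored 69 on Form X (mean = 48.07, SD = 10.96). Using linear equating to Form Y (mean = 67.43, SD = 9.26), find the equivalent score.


slope = SD_Y / SD_X = 9.26 / 10.96 ~ 0.8449
intercept = mean_Y - slope * mean_X = 67.43 - (9.26 / 10.96) * 48.07 ~ 26.8161
Y = slope * X + intercept. To avoid rounding drift from the rounded slope/intercept, evaluate the equivalent form Y = mean_Y + SD_Y * (X - mean_X) / SD_X at full precision:
Y = 67.43 + 9.26 * (69 - 48.07) / 10.96
Y = 67.43 + 9.26 * 20.93 / 10.96
Y = 67.43 + 193.8118 / 10.96
Y = 67.43 + 17.6836
Y = 85.1136

85.1136


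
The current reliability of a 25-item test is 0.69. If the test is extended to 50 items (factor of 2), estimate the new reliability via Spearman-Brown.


r_new = (n * rxx) / (1 + (n-1) * rxx)
r_new = (2 * 0.69) / (1 + 1 * 0.69)
r_new = 1.38 / 1.69
r_new = 0.8166

0.8166


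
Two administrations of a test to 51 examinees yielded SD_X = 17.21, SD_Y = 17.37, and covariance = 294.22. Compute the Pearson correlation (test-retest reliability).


r = cov(X,Y) / (SD_X * SD_Y)
r = 294.22 / (17.21 * 17.37)
r = 294.22 / 298.9377
r = 0.9842

0.9842


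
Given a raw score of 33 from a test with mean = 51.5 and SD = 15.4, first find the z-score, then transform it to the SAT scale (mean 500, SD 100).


z = (X - mean) / SD = (33 - 51.5) / 15.4
z = -18.5 / 15.4
z = -1.2013
SAT-scale = SAT = 500 + 100z
Carry z at full precision (z = -18.5 / 15.4) into the conversion:
SAT-scale = 500 + 100 * (-18.5 / 15.4) = 500 + -1850 / 15.4
SAT-scale = 500 + -120.1299
SAT-scale = 379.8701

379.8701


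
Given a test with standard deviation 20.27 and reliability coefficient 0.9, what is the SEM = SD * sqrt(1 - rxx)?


SEM = SD * sqrt(1 - rxx)
SEM = 20.27 * sqrt(1 - 0.9)
SEM = 20.27 * sqrt(0.1) = 20.27 * 0.316228
SEM = 6.4099

6.4099


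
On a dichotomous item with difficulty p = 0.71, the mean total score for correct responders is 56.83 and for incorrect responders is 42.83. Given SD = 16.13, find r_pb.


q = 1 - p = 0.29
rpb = ((M1 - M0) / SD) * sqrt(p * q)
rpb = ((56.83 - 42.83) / 16.13) * sqrt(0.71 * 0.29)
rpb = 0.3938

0.3938


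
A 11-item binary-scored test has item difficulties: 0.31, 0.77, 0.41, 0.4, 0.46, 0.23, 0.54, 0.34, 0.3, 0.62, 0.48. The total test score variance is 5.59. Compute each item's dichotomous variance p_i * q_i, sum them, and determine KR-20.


For each item, compute p_i * q_i:
  Item 1: 0.31 * 0.69 = 0.2139
  Item 2: 0.77 * 0.23 = 0.1771
  Item 3: 0.41 * 0.59 = 0.2419
  Item 4: 0.4 * 0.6 = 0.24
  Item 5: 0.46 * 0.54 = 0.2484
  Item 6: 0.23 * 0.77 = 0.1771
  Item 7: 0.54 * 0.46 = 0.2484
  Item 8: 0.34 * 0.66 = 0.2244
  Item 9: 0.3 * 0.7 = 0.21
  Item 10: 0.62 * 0.38 = 0.2356
  Item 11: 0.48 * 0.52 = 0.2496
Sum(p_i * q_i) = 0.2139 + 0.1771 + 0.2419 + 0.24 + 0.2484 + 0.1771 + 0.2484 + 0.2244 + 0.21 + 0.2356 + 0.2496 = 2.4664
KR-20 = (k/(k-1)) * (1 - Sum(p_i*q_i) / Var_total)
= (11/10) * (1 - 2.4664/5.59)
= 1.1 * 0.5588
KR-20 = 0.6147

0.6147


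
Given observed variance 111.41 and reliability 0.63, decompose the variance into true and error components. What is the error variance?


var_true = rxx * var_obs = 0.63 * 111.41 = 70.1883
var_error = var_obs - var_true
var_error = 111.41 - 70.1883
var_error = 41.2217

41.2217


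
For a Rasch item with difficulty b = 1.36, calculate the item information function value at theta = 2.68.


P = 1/(1+exp(-(2.68-1.36))) = 0.7892
I = P*(1-P) = 0.7892 * 0.2108
I = 0.1664

0.1664


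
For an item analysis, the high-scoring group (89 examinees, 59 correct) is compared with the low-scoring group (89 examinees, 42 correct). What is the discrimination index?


p_upper = 59/89 = 0.6629
p_lower = 42/89 = 0.4719
D = 0.6629 - 0.4719 = 0.191

0.191


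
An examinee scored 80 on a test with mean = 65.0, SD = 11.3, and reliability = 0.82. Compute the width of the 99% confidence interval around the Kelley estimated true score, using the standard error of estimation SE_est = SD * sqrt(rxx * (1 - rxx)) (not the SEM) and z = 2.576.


True score estimate = 0.82*80 + 0.18*65.0 = 77.3
SE_est = SD * sqrt(rxx * (1 - rxx)) = 11.3 * sqrt(0.82 * 0.18) = 11.3 * sqrt(0.1476) = 4.341318
CI = T_est +/- z * SE_est, so width = 2 * z * SE_est = 2 * 2.576 * 4.341318
Width = 22.3665

22.3665


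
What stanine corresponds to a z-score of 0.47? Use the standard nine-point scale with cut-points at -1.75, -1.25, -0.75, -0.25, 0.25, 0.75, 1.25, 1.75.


Stanine boundaries: [-1.75, -1.25, -0.75, -0.25, 0.25, 0.75, 1.25, 1.75]
z = 0.47
Check each boundary:
  z >= -1.75 -> could be stanine 2
  z >= -1.25 -> could be stanine 3
  z >= -0.75 -> could be stanine 4
  z >= -0.25 -> could be stanine 5
  z >= 0.25 -> could be stanine 6
  z < 0.75
  z < 1.25
  z < 1.75
Highest qualifying boundary gives stanine = 6

6


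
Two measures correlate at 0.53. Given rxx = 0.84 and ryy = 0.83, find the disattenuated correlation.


r_corrected = rxy / sqrt(rxx * ryy)
= 0.53 / sqrt(0.84 * 0.83)
= 0.53 / sqrt(0.6972)
= 0.53 / 0.834985
r_corrected = 0.6347

0.6347


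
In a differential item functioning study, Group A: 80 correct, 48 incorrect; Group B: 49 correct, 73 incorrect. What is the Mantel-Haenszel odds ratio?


Odds_A = 80/48 = 1.6667
Odds_B = 49/73 = 0.6712
OR = Odds_A / Odds_B = 1.6667 / 0.6712
Exactly, OR = (80 * 73) / (48 * 49) = 5840 / 2352
OR = 2.483

2.483


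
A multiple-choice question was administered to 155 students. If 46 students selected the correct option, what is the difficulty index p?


Item difficulty p = number correct / total examinees
p = 46 / 155
p = 0.2968

0.2968


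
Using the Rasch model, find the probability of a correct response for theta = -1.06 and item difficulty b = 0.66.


theta - b = -1.06 - 0.66 = -1.72
exp(-(theta - b)) = exp(1.72) = 5.5845
P = 1 / (1 + 5.5845)
P = 0.1519

0.1519


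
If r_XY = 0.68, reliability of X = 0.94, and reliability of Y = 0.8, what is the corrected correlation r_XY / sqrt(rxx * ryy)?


r_corrected = rxy / sqrt(rxx * ryy)
= 0.68 / sqrt(0.94 * 0.8)
= 0.68 / sqrt(0.752)
= 0.68 / 0.867179
r_corrected = 0.7842

0.7842


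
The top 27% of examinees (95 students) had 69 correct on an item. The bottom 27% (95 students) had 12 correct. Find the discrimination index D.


p_upper = 69/95 = 0.7263
p_lower = 12/95 = 0.1263
D = 0.7263 - 0.1263 = 0.6

0.6


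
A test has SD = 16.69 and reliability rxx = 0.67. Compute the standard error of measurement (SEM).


SEM = SD * sqrt(1 - rxx)
SEM = 16.69 * sqrt(1 - 0.67)
SEM = 16.69 * sqrt(0.33) = 16.69 * 0.574456
SEM = 9.5877

9.5877


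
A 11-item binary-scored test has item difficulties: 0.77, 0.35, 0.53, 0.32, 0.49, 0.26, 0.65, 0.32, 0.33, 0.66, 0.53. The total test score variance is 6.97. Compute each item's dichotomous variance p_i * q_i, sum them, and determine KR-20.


For each item, compute p_i * q_i:
  Item 1: 0.77 * 0.23 = 0.1771
  Item 2: 0.35 * 0.65 = 0.2275
  Item 3: 0.53 * 0.47 = 0.2491
  Item 4: 0.32 * 0.68 = 0.2176
  Item 5: 0.49 * 0.51 = 0.2499
  Item 6: 0.26 * 0.74 = 0.1924
  Item 7: 0.65 * 0.35 = 0.2275
  Item 8: 0.32 * 0.68 = 0.2176
  Item 9: 0.33 * 0.67 = 0.2211
  Item 10: 0.66 * 0.34 = 0.2244
  Item 11: 0.53 * 0.47 = 0.2491
Sum(p_i * q_i) = 0.1771 + 0.2275 + 0.2491 + 0.2176 + 0.2499 + 0.1924 + 0.2275 + 0.2176 + 0.2211 + 0.2244 + 0.2491 = 2.4533
KR-20 = (k/(k-1)) * (1 - Sum(p_i*q_i) / Var_total)
= (11/10) * (1 - 2.4533/6.97)
= 1.1 * 0.648
KR-20 = 0.7128

0.7128


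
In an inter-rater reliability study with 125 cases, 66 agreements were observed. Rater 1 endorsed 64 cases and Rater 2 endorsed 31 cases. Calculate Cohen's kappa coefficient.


P_o = 66/125 = 0.528
P_e = (64*31 + 61*94) / 15625 = 0.493952
kappa = (P_o - P_e) / (1 - P_e)
kappa = (0.528 - 0.493952) / (1 - 0.493952)
kappa = 0.0673

0.0673


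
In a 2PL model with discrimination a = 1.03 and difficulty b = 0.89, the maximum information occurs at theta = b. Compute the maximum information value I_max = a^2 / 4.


For 2PL, max info at theta = b = 0.89
I_max = a^2 / 4 = 1.03^2 / 4
= 1.0609 / 4
I_max = 0.2652

0.2652


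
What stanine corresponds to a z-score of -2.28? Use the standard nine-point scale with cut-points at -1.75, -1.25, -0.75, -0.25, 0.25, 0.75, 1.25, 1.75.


Stanine boundaries: [-1.75, -1.25, -0.75, -0.25, 0.25, 0.75, 1.25, 1.75]
z = -2.28
Check each boundary:
  z < -1.75
  z < -1.25
  z < -0.75
  z < -0.25
  z < 0.25
  z < 0.75
  z < 1.25
  z < 1.75
Highest qualifying boundary gives stanine = 1

1


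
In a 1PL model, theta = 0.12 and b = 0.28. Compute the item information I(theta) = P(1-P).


P = 1/(1+exp(-(0.12-0.28))) = 0.4601
I = P*(1-P) = 0.4601 * 0.5399
I = 0.2484

0.2484


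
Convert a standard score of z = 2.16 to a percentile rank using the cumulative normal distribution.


CDF(z) = 0.5 * (1 + erf(z/sqrt(2)))
erf(1.5274) = 0.9692
CDF = 0.9846
Percentile rank = 0.9846 * 100 = 98.46

98.46


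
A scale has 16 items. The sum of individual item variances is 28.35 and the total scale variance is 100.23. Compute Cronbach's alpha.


alpha = (k/(k-1)) * (1 - sum(si^2)/s_total^2)
= (16/15) * (1 - 28.35/100.23)
alpha = 0.765

0.765


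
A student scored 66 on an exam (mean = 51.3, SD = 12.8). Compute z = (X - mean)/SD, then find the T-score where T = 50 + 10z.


z = (X - mean) / SD = (66 - 51.3) / 12.8
z = 14.7 / 12.8
z = 1.1484
T-score = T = 50 + 10z
Carry z at full precision (z = 14.7 / 12.8) into the conversion:
T-score = 50 + 10 * (14.7 / 12.8) = 50 + 147 / 12.8
T-score = 50 + 11.4844
T-score = 61.4844

61.4844


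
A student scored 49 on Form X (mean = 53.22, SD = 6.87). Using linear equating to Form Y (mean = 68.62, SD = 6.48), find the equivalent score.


slope = SD_Y / SD_X = 6.48 / 6.87 ~ 0.9432
intercept = mean_Y - slope * mean_X = 68.62 - (6.48 / 6.87) * 53.22 ~ 18.4212
Y = slope * X + intercept. To avoid rounding drift from the rounded slope/intercept, evaluate the equivalent form Y = mean_Y + SD_Y * (X - mean_X) / SD_X at full precision:
Y = 68.62 + 6.48 * (49 - 53.22) / 6.87
Y = 68.62 - 6.48 * 4.22 / 6.87
Y = 68.62 - 27.3456 / 6.87
Y = 68.62 - 3.9804
Y = 64.6396

64.6396


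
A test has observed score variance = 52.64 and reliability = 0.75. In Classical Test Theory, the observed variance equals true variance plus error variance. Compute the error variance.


var_true = rxx * var_obs = 0.75 * 52.64 = 39.48
var_error = var_obs - var_true
var_error = 52.64 - 39.48
var_error = 13.16

13.16


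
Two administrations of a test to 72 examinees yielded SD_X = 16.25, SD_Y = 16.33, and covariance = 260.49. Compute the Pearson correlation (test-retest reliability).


r = cov(X,Y) / (SD_X * SD_Y)
r = 260.49 / (16.25 * 16.33)
r = 260.49 / 265.3625
r = 0.9816

0.9816


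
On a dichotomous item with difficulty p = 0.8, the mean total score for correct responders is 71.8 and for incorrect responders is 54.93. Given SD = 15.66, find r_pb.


q = 1 - p = 0.2
rpb = ((M1 - M0) / SD) * sqrt(p * q)
rpb = ((71.8 - 54.93) / 15.66) * sqrt(0.8 * 0.2)
rpb = 0.4309

0.4309


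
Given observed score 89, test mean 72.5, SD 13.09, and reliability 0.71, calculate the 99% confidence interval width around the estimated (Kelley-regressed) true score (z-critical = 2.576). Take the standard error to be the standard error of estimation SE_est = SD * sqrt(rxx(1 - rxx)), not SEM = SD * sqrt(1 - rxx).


True score estimate = 0.71*89 + 0.29*72.5 = 84.215
SE_est = SD * sqrt(rxx * (1 - rxx)) = 13.09 * sqrt(0.71 * 0.29) = 13.09 * sqrt(0.2059) = 5.939745
CI = T_est +/- z * SE_est, so width = 2 * z * SE_est = 2 * 2.576 * 5.939745
Width = 30.6016

30.6016


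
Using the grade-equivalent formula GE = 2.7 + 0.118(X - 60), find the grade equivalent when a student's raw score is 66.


raw - median = 66 - 60 = 6
slope * diff = 0.118 * 6 = 0.708
GE = 2.7 + 0.708
GE = 3.408

3.408


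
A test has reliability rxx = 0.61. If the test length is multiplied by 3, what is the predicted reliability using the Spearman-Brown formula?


r_new = (n * rxx) / (1 + (n-1) * rxx)
r_new = (3 * 0.61) / (1 + 2 * 0.61)
r_new = 1.83 / 2.22
r_new = 0.8243

0.8243


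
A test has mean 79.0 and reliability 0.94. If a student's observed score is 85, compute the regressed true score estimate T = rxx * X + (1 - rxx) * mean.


T_est = rxx * X + (1 - rxx) * mean
T_est = 0.94 * 85 + 0.06 * 79.0
T_est = 79.9 + 4.74
T_est = 84.64

84.64


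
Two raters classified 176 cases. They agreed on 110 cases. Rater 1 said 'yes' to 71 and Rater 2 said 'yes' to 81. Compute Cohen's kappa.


P_o = 110/176 = 0.625
P_e = (71*81 + 105*95) / 30976 = 0.507683
kappa = (P_o - P_e) / (1 - P_e)
kappa = (0.625 - 0.507683) / (1 - 0.507683)
kappa = 0.2383

0.2383


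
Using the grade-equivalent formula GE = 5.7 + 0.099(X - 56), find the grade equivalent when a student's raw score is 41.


raw - median = 41 - 56 = -15
slope * diff = 0.099 * -15 = -1.485
GE = 5.7 + -1.485
GE = 4.215

4.215


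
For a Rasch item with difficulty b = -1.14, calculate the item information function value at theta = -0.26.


P = 1/(1+exp(-(-0.26--1.14))) = 0.7068
I = P*(1-P) = 0.7068 * 0.2932
I = 0.2072

0.2072


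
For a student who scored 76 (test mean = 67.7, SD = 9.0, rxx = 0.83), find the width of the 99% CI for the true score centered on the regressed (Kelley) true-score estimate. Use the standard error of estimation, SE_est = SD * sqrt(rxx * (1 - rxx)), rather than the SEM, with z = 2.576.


True score estimate = 0.83*76 + 0.17*67.7 = 74.589
SE_est = SD * sqrt(rxx * (1 - rxx)) = 9.0 * sqrt(0.83 * 0.17) = 9.0 * sqrt(0.1411) = 3.380695
CI = T_est +/- z * SE_est, so width = 2 * z * SE_est = 2 * 2.576 * 3.380695
Width = 17.4173

17.4173


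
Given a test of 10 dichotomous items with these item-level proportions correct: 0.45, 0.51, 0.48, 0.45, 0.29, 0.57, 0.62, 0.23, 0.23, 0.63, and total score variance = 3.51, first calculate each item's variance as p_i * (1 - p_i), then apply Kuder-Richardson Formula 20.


For each item, compute p_i * q_i:
  Item 1: 0.45 * 0.55 = 0.2475
  Item 2: 0.51 * 0.49 = 0.2499
  Item 3: 0.48 * 0.52 = 0.2496
  Item 4: 0.45 * 0.55 = 0.2475
  Item 5: 0.29 * 0.71 = 0.2059
  Item 6: 0.57 * 0.43 = 0.2451
  Item 7: 0.62 * 0.38 = 0.2356
  Item 8: 0.23 * 0.77 = 0.1771
  Item 9: 0.23 * 0.77 = 0.1771
  Item 10: 0.63 * 0.37 = 0.2331
Sum(p_i * q_i) = 0.2475 + 0.2499 + 0.2496 + 0.2475 + 0.2059 + 0.2451 + 0.2356 + 0.1771 + 0.1771 + 0.2331 = 2.2684
KR-20 = (k/(k-1)) * (1 - Sum(p_i*q_i) / Var_total)
= (10/9) * (1 - 2.2684/3.51)
= 1.1111 * 0.3537
KR-20 = 0.393

0.393


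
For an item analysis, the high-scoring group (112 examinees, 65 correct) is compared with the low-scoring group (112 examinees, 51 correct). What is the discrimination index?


p_upper = 65/112 = 0.5804
p_lower = 51/112 = 0.4554
D = 0.5804 - 0.4554 = 0.125

0.125


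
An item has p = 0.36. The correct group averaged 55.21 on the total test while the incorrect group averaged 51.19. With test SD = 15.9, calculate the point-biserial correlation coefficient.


q = 1 - p = 0.64
rpb = ((M1 - M0) / SD) * sqrt(p * q)
rpb = ((55.21 - 51.19) / 15.9) * sqrt(0.36 * 0.64)
rpb = 0.1214

0.1214


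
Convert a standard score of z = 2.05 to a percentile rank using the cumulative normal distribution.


CDF(z) = 0.5 * (1 + erf(z/sqrt(2)))
erf(1.4496) = 0.9596
CDF = 0.9798
Percentile rank = 0.9798 * 100 = 97.98

97.98


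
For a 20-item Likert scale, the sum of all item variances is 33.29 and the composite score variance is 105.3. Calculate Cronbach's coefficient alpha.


alpha = (k/(k-1)) * (1 - sum(si^2)/s_total^2)
= (20/19) * (1 - 33.29/105.3)
alpha = 0.7198

0.7198


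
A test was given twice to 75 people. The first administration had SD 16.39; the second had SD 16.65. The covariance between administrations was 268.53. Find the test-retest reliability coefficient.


r = cov(X,Y) / (SD_X * SD_Y)
r = 268.53 / (16.39 * 16.65)
r = 268.53 / 272.8935
r = 0.984

0.984


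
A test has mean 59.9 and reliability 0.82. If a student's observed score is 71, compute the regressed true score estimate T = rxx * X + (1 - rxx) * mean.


T_est = rxx * X + (1 - rxx) * mean
T_est = 0.82 * 71 + 0.18 * 59.9
T_est = 58.22 + 10.782
T_est = 69.002

69.002


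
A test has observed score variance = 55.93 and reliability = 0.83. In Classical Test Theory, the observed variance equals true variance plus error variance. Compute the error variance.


var_true = rxx * var_obs = 0.83 * 55.93 = 46.4219
var_error = var_obs - var_true
var_error = 55.93 - 46.4219
var_error = 9.5081

9.5081


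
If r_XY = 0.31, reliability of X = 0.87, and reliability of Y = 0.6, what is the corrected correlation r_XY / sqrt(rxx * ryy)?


r_corrected = rxy / sqrt(rxx * ryy)
= 0.31 / sqrt(0.87 * 0.6)
= 0.31 / sqrt(0.522)
= 0.31 / 0.722496
r_corrected = 0.4291

0.4291


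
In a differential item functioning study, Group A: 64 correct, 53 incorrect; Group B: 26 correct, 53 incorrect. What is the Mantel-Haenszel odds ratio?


Odds_A = 64/53 = 1.2075
Odds_B = 26/53 = 0.4906
OR = Odds_A / Odds_B = 1.2075 / 0.4906
Exactly, OR = (64 * 53) / (53 * 26) = 3392 / 1378
OR = 2.4615

2.4615


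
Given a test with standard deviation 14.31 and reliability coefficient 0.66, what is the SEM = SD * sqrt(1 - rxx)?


SEM = SD * sqrt(1 - rxx)
SEM = 14.31 * sqrt(1 - 0.66)
SEM = 14.31 * sqrt(0.34) = 14.31 * 0.583095
SEM = 8.3441

8.3441


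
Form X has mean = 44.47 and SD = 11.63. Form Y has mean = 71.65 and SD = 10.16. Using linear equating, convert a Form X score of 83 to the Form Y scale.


slope = SD_Y / SD_X = 10.16 / 11.63 ~ 0.8736
intercept = mean_Y - slope * mean_X = 71.65 - (10.16 / 11.63) * 44.47 ~ 32.8009
Y = slope * X + intercept. To avoid rounding drift from the rounded slope/intercept, evaluate the equivalent form Y = mean_Y + SD_Y * (X - mean_X) / SD_X at full precision:
Y = 71.65 + 10.16 * (83 - 44.47) / 11.63
Y = 71.65 + 10.16 * 38.53 / 11.63
Y = 71.65 + 391.4648 / 11.63
Y = 71.65 + 33.6599
Y = 105.3099

105.3099


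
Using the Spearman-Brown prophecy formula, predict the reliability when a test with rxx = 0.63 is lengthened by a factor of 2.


r_new = (n * rxx) / (1 + (n-1) * rxx)
r_new = (2 * 0.63) / (1 + 1 * 0.63)
r_new = 1.26 / 1.63
r_new = 0.773

0.773


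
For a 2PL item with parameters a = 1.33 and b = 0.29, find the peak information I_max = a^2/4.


For 2PL, max info at theta = b = 0.29
I_max = a^2 / 4 = 1.33^2 / 4
= 1.7689 / 4
I_max = 0.4422

0.4422


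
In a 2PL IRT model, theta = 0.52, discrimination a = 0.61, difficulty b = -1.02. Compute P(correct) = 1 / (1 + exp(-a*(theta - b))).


a*(theta - b) = 0.61 * (0.52 - -1.02) = 0.9394
exp(-0.9394) = 0.3909
P = 1 / (1 + 0.3909)
P = 0.719

0.719


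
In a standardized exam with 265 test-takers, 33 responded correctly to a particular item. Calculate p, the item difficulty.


Item difficulty p = number correct / total examinees
p = 33 / 265
p = 0.1245

0.1245


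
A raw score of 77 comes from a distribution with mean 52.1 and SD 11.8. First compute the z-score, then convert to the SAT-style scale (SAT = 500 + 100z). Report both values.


z = (X - mean) / SD = (77 - 52.1) / 11.8
z = 24.9 / 11.8
z = 2.1102
SAT-scale = SAT = 500 + 100z
Carry z at full precision (z = 24.9 / 11.8) into the conversion:
SAT-scale = 500 + 100 * (24.9 / 11.8) = 500 + 2490 / 11.8
SAT-scale = 500 + 211.0169
SAT-scale = 711.0169

711.0169


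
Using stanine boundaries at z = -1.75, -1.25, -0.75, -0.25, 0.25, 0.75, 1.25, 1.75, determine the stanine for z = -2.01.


Stanine boundaries: [-1.75, -1.25, -0.75, -0.25, 0.25, 0.75, 1.25, 1.75]
z = -2.01
Check each boundary:
  z < -1.75
  z < -1.25
  z < -0.75
  z < -0.25
  z < 0.25
  z < 0.75
  z < 1.25
  z < 1.75
Highest qualifying boundary gives stanine = 1

1


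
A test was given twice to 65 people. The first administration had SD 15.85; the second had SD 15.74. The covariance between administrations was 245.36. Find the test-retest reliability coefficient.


r = cov(X,Y) / (SD_X * SD_Y)
r = 245.36 / (15.85 * 15.74)
r = 245.36 / 249.479
r = 0.9835

0.9835


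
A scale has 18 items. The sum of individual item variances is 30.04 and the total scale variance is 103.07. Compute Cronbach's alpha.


alpha = (k/(k-1)) * (1 - sum(si^2)/s_total^2)
= (18/17) * (1 - 30.04/103.07)
alpha = 0.7502

0.7502


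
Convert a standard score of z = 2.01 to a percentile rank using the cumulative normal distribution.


CDF(z) = 0.5 * (1 + erf(z/sqrt(2)))
erf(1.4213) = 0.9556
CDF = 0.9778
Percentile rank = 0.9778 * 100 = 97.78

97.78


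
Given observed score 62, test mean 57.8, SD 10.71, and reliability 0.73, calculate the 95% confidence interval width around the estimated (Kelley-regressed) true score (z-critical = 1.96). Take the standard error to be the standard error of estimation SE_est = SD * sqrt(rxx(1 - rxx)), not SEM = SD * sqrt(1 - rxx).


True score estimate = 0.73*62 + 0.27*57.8 = 60.866
SE_est = SD * sqrt(rxx * (1 - rxx)) = 10.71 * sqrt(0.73 * 0.27) = 10.71 * sqrt(0.1971) = 4.754806
CI = T_est +/- z * SE_est, so width = 2 * z * SE_est = 2 * 1.96 * 4.754806
Width = 18.6388

18.6388


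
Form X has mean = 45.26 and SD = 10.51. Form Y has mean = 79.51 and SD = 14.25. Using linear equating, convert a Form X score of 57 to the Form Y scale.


slope = SD_Y / SD_X = 14.25 / 10.51 ~ 1.3559
intercept = mean_Y - slope * mean_X = 79.51 - (14.25 / 10.51) * 45.26 ~ 18.1442
Y = slope * X + intercept. To avoid rounding drift from the rounded slope/intercept, evaluate the equivalent form Y = mean_Y + SD_Y * (X - mean_X) / SD_X at full precision:
Y = 79.51 + 14.25 * (57 - 45.26) / 10.51
Y = 79.51 + 14.25 * 11.74 / 10.51
Y = 79.51 + 167.295 / 10.51
Y = 79.51 + 15.9177
Y = 95.4277

95.4277


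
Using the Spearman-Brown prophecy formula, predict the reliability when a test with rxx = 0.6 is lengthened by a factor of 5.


r_new = (n * rxx) / (1 + (n-1) * rxx)
r_new = (5 * 0.6) / (1 + 4 * 0.6)
r_new = 3.0 / 3.4
r_new = 0.8824

0.8824


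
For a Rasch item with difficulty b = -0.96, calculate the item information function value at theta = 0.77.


P = 1/(1+exp(-(0.77--0.96))) = 0.8494
I = P*(1-P) = 0.8494 * 0.1506
I = 0.1279

0.1279


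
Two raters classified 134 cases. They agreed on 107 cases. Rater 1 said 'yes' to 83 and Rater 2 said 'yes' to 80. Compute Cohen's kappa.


P_o = 107/134 = 0.798507
P_e = (83*80 + 51*54) / 17956 = 0.523168
kappa = (P_o - P_e) / (1 - P_e)
kappa = (0.798507 - 0.523168) / (1 - 0.523168)
kappa = 0.5774

0.5774


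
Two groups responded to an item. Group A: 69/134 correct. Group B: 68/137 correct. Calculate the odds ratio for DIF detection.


Odds_A = 69/65 = 1.0615
Odds_B = 68/69 = 0.9855
OR = Odds_A / Odds_B = 1.0615 / 0.9855
Exactly, OR = (69 * 69) / (65 * 68) = 4761 / 4420
OR = 1.0771

1.0771


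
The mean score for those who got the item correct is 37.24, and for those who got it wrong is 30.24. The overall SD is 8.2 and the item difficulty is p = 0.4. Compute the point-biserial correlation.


q = 1 - p = 0.6
rpb = ((M1 - M0) / SD) * sqrt(p * q)
rpb = ((37.24 - 30.24) / 8.2) * sqrt(0.4 * 0.6)
rpb = 0.4182

0.4182


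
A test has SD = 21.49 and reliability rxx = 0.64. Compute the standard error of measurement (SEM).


SEM = SD * sqrt(1 - rxx)
SEM = 21.49 * sqrt(1 - 0.64)
SEM = 21.49 * sqrt(0.36) = 21.49 * 0.6
SEM = 12.894

12.894


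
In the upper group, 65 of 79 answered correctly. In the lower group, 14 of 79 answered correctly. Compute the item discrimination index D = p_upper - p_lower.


p_upper = 65/79 = 0.8228
p_lower = 14/79 = 0.1772
D = 0.8228 - 0.1772 = 0.6456

0.6456


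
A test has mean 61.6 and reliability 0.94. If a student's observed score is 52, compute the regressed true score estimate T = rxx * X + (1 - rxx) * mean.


T_est = rxx * X + (1 - rxx) * mean
T_est = 0.94 * 52 + 0.06 * 61.6
T_est = 48.88 + 3.696
T_est = 52.576

52.576


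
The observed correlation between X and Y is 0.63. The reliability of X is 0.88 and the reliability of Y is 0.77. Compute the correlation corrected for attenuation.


r_corrected = rxy / sqrt(rxx * ryy)
= 0.63 / sqrt(0.88 * 0.77)
= 0.63 / sqrt(0.6776)
= 0.63 / 0.823165
r_corrected = 0.7653

0.7653


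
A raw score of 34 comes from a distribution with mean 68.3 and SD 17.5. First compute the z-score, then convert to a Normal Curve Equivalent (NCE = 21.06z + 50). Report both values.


z = (X - mean) / SD = (34 - 68.3) / 17.5
z = -34.3 / 17.5
z = -1.96
NCE = NCE = 21.06z + 50
Carry z at full precision (z = -34.3 / 17.5) into the conversion:
NCE = 21.06 * (-34.3 / 17.5) + 50 = -722.358 / 17.5 + 50
NCE = -41.2776 + 50
NCE = 8.7224

8.7224


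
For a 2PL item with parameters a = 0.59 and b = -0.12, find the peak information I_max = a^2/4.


For 2PL, max info at theta = b = -0.12
I_max = a^2 / 4 = 0.59^2 / 4
= 0.3481 / 4
I_max = 0.087

0.087


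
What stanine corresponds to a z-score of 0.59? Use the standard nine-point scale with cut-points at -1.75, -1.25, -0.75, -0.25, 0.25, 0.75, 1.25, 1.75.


Stanine boundaries: [-1.75, -1.25, -0.75, -0.25, 0.25, 0.75, 1.25, 1.75]
z = 0.59
Check each boundary:
  z >= -1.75 -> could be stanine 2
  z >= -1.25 -> could be stanine 3
  z >= -0.75 -> could be stanine 4
  z >= -0.25 -> could be stanine 5
  z >= 0.25 -> could be stanine 6
  z < 0.75
  z < 1.25
  z < 1.75
Highest qualifying boundary gives stanine = 6

6
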